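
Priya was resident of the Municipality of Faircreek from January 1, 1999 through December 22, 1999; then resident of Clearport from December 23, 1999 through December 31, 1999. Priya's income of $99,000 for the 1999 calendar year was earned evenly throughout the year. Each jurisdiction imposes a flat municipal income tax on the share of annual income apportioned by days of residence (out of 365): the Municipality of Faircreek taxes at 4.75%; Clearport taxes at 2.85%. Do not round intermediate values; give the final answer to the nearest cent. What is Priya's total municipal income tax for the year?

The Municipality of Faircreek, January 1 – December 22, 1999: 356 days → $99,000 × 4.75% × 356/365 = $4,586.5479
Clearport, December 23 – December 31, 1999: 9 days → $99,000 × 2.85% × 9/365 = $69.5712
Total = $4,656.1192

$4,656.12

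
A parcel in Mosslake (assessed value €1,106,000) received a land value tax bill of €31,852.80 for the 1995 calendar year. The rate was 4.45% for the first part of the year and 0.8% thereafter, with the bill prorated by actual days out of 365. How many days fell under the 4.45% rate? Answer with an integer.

208 days

Let d = days at the first rate; then 365 − d days at the second rate.
€1,106,000 × [4.45%·d + 0.8%·(365−d)] / 365 = €31,852.80
Solving gives d = 208, so the new rate took effect on 28 Jul 1995.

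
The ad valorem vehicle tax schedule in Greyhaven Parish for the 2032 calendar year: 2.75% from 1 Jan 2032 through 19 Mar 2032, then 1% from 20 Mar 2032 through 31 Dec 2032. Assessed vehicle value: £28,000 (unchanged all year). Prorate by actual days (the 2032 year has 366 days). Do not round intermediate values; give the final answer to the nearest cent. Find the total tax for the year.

£385.77

1 Jan – 19 Mar 2032: 79 days at 2.75% → £28,000 × 2.75% × 79/366 = £166.2022
20 Mar – 31 Dec 2032: 287 days at 1% → £28,000 × 1% × 287/366 = £219.5628
Total = £385.7650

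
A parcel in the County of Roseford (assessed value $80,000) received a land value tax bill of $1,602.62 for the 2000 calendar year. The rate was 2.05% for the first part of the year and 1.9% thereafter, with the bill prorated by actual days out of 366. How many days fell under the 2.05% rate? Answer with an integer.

Let d = days at the first rate; then 366 − d days at the second rate.
$80,000 × [2.05%·d + 1.9%·(366−d)] / 366 = $1,602.62
Solving gives d = 252, so the new rate took effect on 9 Sep 2000.

252 days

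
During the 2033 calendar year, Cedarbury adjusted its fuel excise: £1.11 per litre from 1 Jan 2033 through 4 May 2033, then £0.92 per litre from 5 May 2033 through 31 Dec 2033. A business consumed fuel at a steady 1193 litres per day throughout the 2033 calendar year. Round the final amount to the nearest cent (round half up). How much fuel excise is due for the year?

1 Jan – 4 May 2033: 124 days × 1193 litres/day = 147,932 litres at £1.11/litre → £164,204.52
5 May – 31 Dec 2033: 241 days × 1193 litres/day = 287,513 litres at £0.92/litre → £264,511.96

£428,716.48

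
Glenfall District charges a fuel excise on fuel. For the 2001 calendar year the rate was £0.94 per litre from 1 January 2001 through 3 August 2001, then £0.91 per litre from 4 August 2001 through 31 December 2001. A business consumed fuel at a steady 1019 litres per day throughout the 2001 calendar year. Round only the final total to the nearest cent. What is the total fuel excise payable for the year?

£345,033.40

1 January – 3 August 2001: 215 days × 1019 litres/day = 219,085 litres at £0.94/litre → £205,939.90
4 August – 31 December 2001: 150 days × 1019 litres/day = 152,850 litres at £0.91/litre → £139,093.50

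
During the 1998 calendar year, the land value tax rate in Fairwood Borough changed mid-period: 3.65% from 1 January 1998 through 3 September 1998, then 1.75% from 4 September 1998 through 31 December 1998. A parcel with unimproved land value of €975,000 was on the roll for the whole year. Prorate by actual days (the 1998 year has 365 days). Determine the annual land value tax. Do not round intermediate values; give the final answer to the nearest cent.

1 January – 3 September 1998: 246 days at 3.65% → €975,000 × 3.65% × 246/365 = €23,985.0000
4 September – 31 December 1998: 119 days at 1.75% → €975,000 × 1.75% × 119/365 = €5,562.8425
Total = €29,547.8425

€29,547.84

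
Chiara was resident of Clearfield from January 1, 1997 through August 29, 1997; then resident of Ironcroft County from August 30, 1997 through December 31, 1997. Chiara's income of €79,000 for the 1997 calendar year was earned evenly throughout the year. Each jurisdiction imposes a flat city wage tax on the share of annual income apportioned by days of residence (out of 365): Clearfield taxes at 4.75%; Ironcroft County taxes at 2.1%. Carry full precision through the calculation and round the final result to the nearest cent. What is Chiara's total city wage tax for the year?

€3,041.28

Clearfield, January 1 – August 29, 1997: 241 days → €79,000 × 4.75% × 241/365 = €2,477.6781
Ironcroft County, August 30 – December 31, 1997: 124 days → €79,000 × 2.1% × 124/365 = €563.6055
Total = €3,041.2836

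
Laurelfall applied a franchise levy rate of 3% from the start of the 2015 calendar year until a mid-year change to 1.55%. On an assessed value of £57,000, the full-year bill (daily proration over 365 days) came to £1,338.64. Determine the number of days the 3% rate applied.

Let d = days at the first rate; then 365 − d days at the second rate.
£57,000 × [3%·d + 1.55%·(365−d)] / 365 = £1,338.64
Solving gives d = 201, so the new rate took effect on 21 July 2015.

201 days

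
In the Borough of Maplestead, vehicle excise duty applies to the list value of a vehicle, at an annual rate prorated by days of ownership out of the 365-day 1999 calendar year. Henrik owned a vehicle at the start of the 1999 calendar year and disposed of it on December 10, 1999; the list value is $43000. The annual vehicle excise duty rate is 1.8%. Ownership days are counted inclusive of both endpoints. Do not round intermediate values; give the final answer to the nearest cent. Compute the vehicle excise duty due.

$729.47

Days held (January 1 – December 10, 1999): 344 out of 365
Tax = $43000 × 1.8% × 344/365 = $729.4685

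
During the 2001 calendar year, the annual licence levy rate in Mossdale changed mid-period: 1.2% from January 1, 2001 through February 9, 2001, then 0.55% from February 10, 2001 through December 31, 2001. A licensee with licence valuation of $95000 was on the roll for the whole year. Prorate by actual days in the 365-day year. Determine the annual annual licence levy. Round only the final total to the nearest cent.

$590.17

January 1 – February 9, 2001: 40 days at 1.2% → $95000 × 1.2% × 40/365 = $124.9315
February 10 – December 31, 2001: 325 days at 0.55% → $95000 × 0.55% × 325/365 = $465.2397
Total = $590.1712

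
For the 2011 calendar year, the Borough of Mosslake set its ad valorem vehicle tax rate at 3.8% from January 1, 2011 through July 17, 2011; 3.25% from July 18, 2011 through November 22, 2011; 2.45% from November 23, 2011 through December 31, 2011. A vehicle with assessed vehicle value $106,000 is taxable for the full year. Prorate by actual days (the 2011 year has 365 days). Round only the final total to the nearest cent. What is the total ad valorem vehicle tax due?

January 1 – July 17, 2011: 198 days at 3.8% → $106,000 × 3.8% × 198/365 = $2,185.0521
July 18 – November 22, 2011: 128 days at 3.25% → $106,000 × 3.25% × 128/365 = $1,208.1096
November 23 – December 31, 2011: 39 days at 2.45% → $106,000 × 2.45% × 39/365 = $277.4877
Total = $3,670.6493

$3,670.65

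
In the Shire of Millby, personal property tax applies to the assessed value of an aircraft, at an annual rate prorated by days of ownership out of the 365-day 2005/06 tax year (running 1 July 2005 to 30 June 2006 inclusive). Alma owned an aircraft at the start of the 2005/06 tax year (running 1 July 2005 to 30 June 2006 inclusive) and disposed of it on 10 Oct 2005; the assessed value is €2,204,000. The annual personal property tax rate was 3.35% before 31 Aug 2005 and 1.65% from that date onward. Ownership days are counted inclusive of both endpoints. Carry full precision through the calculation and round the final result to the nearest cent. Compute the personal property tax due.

€16,424.33

1 Jul – 30 Aug 2005: 61 days at 3.35% → €2,204,000 × 3.35% × 61/365 = €12,339.3808
31 Aug – 10 Oct 2005: 41 days at 1.65% → €2,204,000 × 1.65% × 41/365 = €4,084.9479
Total = €16,424.3288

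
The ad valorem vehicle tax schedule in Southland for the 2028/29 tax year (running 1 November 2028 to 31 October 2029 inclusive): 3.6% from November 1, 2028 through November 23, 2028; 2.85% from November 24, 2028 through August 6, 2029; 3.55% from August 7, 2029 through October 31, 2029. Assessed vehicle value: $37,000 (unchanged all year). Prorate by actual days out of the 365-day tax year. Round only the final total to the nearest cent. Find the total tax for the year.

$1,133.01

November 1 – November 23, 2028: 23 days at 3.6% → $37,000 × 3.6% × 23/365 = $83.9342
November 24, 2028 – August 6, 2029: 256 days at 2.85% → $37,000 × 2.85% × 256/365 = $739.5945
August 7 – October 31, 2029: 86 days at 3.55% → $37,000 × 3.55% × 86/365 = $309.4822
Total = $1,133.0110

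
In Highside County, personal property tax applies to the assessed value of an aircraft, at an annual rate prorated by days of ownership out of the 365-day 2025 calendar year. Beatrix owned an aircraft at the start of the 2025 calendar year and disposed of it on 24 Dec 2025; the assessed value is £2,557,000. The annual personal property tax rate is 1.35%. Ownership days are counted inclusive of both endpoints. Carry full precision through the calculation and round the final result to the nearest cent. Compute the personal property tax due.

£33,857.48

Days held (1 Jan – 24 Dec 2025): 358 out of 365
Tax = £2,557,000 × 1.35% × 358/365 = £33,857.4822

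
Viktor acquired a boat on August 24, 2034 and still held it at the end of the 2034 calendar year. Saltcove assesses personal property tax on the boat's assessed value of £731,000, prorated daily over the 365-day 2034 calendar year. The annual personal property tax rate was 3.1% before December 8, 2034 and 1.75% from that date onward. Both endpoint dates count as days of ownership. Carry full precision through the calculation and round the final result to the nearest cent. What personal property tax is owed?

August 24 – December 7, 2034: 106 days at 3.1% → £731,000 × 3.1% × 106/365 = £6,581.0027
December 8 – December 31, 2034: 24 days at 1.75% → £731,000 × 1.75% × 24/365 = £841.1507
Total = £7,422.1534

£7,422.15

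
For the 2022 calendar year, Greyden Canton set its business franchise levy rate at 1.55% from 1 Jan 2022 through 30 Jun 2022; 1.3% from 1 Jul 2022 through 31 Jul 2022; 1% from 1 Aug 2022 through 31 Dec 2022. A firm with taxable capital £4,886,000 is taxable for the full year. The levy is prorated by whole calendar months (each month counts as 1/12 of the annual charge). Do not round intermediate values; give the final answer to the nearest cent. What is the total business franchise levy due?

£63,518.00

1 Jan – 30 Jun 2022: 6 months at 1.55% → £4,886,000 × 1.55% × 6/12 = £37,866.5000
1 Jul – 31 Jul 2022: 1 month at 1.3% → £4,886,000 × 1.3% × 1/12 = £5,293.1667
1 Aug – 31 Dec 2022: 5 months at 1% → £4,886,000 × 1% × 5/12 = £20,358.3333
Total = £63,518.0000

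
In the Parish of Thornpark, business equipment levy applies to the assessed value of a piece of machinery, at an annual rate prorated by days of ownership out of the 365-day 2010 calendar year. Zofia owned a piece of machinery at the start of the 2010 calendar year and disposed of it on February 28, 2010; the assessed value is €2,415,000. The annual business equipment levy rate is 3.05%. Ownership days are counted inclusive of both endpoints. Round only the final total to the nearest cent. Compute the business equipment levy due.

Days held (January 1 – February 28, 2010): 59 out of 365
Tax = €2,415,000 × 3.05% × 59/365 = €11,906.2808

€11,906.28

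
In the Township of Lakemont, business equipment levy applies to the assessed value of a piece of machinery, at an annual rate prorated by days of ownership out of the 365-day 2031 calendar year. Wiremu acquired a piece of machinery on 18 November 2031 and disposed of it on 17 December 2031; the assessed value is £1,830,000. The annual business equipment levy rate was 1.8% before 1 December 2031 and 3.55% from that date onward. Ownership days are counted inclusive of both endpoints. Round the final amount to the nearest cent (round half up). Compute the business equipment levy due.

18 November – 30 November 2031: 13 days at 1.8% → £1,830,000 × 1.8% × 13/365 = £1,173.2055
1 December – 17 December 2031: 17 days at 3.55% → £1,830,000 × 3.55% × 17/365 = £3,025.7671
Total = £4,198.9726

£4,198.97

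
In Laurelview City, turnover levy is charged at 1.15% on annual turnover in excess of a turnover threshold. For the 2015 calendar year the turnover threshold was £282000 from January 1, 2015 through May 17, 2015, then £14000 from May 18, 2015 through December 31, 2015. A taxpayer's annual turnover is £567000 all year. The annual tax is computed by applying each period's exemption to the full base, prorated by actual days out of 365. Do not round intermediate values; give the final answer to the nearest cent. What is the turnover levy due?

January 1 – May 17, 2015: 137 days, exemption £282000 → (£567000 − £282000) × 1.15% × 137/365 = £1230.1849
May 18 – December 31, 2015: 228 days, exemption £14000 → (£567000 − £14000) × 1.15% × 228/365 = £3972.5096
Total = £5202.6945

£5202.69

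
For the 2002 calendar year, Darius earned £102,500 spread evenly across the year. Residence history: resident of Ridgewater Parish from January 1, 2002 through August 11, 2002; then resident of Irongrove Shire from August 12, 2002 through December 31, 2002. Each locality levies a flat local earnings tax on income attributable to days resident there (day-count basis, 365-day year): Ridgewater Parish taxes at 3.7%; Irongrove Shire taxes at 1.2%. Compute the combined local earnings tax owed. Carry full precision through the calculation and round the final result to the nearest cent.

Ridgewater Parish, January 1 – August 11, 2002: 223 days → £102,500 × 3.7% × 223/365 = £2,317.0616
Irongrove Shire, August 12 – December 31, 2002: 142 days → £102,500 × 1.2% × 142/365 = £478.5205
Total = £2,795.5822

£2,795.58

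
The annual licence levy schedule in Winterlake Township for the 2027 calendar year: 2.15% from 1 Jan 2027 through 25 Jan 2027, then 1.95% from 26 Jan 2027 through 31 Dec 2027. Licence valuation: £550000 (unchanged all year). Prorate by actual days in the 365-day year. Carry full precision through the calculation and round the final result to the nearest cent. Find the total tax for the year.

1 Jan – 25 Jan 2027: 25 days at 2.15% → £550000 × 2.15% × 25/365 = £809.9315
26 Jan – 31 Dec 2027: 340 days at 1.95% → £550000 × 1.95% × 340/365 = £9990.4110
Total = £10800.3425

£10800.34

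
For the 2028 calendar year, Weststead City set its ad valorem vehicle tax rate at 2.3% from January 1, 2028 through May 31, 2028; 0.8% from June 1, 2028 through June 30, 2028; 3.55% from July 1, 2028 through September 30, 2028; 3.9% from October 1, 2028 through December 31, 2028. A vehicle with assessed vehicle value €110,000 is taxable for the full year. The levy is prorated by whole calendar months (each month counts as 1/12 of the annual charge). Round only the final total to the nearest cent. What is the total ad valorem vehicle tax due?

€3,176.25

January 1 – May 31, 2028: 5 months at 2.3% → €110,000 × 2.3% × 5/12 = €1,054.1667
June 1 – June 30, 2028: 1 month at 0.8% → €110,000 × 0.8% × 1/12 = €73.3333
July 1 – September 30, 2028: 3 months at 3.55% → €110,000 × 3.55% × 3/12 = €976.2500
October 1 – December 31, 2028: 3 months at 3.9% → €110,000 × 3.9% × 3/12 = €1,072.5000
Total = €3,176.2500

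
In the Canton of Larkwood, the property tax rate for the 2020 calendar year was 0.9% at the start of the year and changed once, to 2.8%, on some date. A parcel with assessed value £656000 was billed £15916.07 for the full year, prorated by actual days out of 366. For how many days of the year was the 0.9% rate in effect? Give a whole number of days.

72 days

Let d = days at the first rate; then 366 − d days at the second rate.
£656000 × [0.9%·d + 2.8%·(366−d)] / 366 = £15916.07
Solving gives d = 72, so the new rate took effect on 13 March 2020.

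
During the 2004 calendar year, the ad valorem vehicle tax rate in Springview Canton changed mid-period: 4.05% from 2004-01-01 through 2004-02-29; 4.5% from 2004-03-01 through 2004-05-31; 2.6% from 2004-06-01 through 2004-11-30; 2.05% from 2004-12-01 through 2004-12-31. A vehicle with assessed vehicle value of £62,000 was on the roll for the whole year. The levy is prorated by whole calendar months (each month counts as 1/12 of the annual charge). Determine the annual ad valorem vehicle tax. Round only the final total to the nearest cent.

£2,027.92

2004-01-01 to 2004-02-29: 2 months at 4.05% → £62,000 × 4.05% × 2/12 = £418.5000
2004-03-01 to 2004-05-31: 3 months at 4.5% → £62,000 × 4.5% × 3/12 = £697.5000
2004-06-01 to 2004-11-30: 6 months at 2.6% → £62,000 × 2.6% × 6/12 = £806.0000
2004-12-01 to 2004-12-31: 1 month at 2.05% → £62,000 × 2.05% × 1/12 = £105.9167
Total = £2,027.9167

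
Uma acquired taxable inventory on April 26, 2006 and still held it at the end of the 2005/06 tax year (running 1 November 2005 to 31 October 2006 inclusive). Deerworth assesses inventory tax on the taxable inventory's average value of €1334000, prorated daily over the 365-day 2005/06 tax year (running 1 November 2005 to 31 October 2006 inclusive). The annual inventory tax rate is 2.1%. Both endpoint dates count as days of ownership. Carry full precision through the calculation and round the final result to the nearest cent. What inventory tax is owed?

€14505.88

Days held (April 26 – October 31, 2006): 189 out of 365
Tax = €1334000 × 2.1% × 189/365 = €14505.8795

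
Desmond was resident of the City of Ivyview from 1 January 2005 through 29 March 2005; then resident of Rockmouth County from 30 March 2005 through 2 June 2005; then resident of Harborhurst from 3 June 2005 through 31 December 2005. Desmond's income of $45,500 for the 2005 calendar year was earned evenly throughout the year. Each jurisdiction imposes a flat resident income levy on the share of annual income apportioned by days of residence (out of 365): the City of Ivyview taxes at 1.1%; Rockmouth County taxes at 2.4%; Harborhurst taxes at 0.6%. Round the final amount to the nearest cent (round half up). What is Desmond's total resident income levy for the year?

$473.70

The City of Ivyview, 1 January – 29 March 2005: 88 days → $45,500 × 1.1% × 88/365 = $120.6685
Rockmouth County, 30 March – 2 June 2005: 65 days → $45,500 × 2.4% × 65/365 = $194.4658
Harborhurst, 3 June – 31 December 2005: 212 days → $45,500 × 0.6% × 212/365 = $158.5644
Total = $473.6986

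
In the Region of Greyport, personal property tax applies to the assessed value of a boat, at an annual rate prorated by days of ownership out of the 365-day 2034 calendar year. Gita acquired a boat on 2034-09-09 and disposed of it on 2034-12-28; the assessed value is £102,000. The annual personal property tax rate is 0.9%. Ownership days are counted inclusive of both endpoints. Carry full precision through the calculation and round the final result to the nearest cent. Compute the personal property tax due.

Days held (2034-09-09 to 2034-12-28): 111 out of 365
Tax = £102,000 × 0.9% × 111/365 = £279.1726

£279.17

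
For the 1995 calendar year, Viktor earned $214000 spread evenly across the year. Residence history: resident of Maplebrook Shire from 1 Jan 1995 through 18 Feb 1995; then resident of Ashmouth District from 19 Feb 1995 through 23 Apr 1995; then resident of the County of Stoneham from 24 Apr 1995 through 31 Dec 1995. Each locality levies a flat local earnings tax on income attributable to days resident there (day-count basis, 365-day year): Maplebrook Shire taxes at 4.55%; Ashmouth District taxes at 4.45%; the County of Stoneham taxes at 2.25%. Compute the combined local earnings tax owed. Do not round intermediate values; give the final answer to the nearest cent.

$6301.27

Maplebrook Shire, 1 Jan – 18 Feb 1995: 49 days → $214000 × 4.55% × 49/365 = $1307.1589
Ashmouth District, 19 Feb – 23 Apr 1995: 64 days → $214000 × 4.45% × 64/365 = $1669.7863
The County of Stoneham, 24 Apr – 31 Dec 1995: 252 days → $214000 × 2.25% × 252/365 = $3324.3288
Total = $6301.2740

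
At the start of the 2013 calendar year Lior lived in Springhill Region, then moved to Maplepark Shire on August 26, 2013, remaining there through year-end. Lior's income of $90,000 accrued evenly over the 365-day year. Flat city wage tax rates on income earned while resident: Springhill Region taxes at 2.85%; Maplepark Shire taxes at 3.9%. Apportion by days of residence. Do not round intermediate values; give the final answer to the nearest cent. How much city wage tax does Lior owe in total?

$2,896.40

Springhill Region, January 1 – August 25, 2013: 237 days → $90,000 × 2.85% × 237/365 = $1,665.4932
Maplepark Shire, August 26 – December 31, 2013: 128 days → $90,000 × 3.9% × 128/365 = $1,230.9041
Total = $2,896.3973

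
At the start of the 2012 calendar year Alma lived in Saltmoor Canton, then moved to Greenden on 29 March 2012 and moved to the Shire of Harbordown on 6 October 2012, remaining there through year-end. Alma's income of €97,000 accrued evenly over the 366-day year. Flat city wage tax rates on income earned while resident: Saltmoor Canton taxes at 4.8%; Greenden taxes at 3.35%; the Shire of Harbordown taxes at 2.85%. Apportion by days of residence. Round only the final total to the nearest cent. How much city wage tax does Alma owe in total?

€3,472.39

Saltmoor Canton, 1 January – 28 March 2012: 88 days → €97,000 × 4.8% × 88/366 = €1,119.4754
Greenden, 29 March – 5 October 2012: 191 days → €97,000 × 3.35% × 191/366 = €1,695.7773
The Shire of Harbordown, 6 October – 31 December 2012: 87 days → €97,000 × 2.85% × 87/366 = €657.1352
Total = €3,472.3880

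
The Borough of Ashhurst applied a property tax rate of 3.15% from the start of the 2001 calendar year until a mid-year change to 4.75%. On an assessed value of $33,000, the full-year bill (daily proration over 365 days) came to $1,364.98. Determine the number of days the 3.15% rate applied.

Let d = days at the first rate; then 365 − d days at the second rate.
$33,000 × [3.15%·d + 4.75%·(365−d)] / 365 = $1,364.98
Solving gives d = 140, so the new rate took effect on May 21, 2001.

140 days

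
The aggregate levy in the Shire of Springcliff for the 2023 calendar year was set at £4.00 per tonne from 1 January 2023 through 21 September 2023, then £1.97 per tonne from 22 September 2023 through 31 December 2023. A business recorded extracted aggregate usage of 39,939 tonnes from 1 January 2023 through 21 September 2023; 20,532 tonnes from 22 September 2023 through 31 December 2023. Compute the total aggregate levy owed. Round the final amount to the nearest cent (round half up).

1 January – 21 September 2023: 39,939 tonnes at £4.00/tonne → £159,756.00
22 September – 31 December 2023: 20,532 tonnes at £1.97/tonne → £40,448.04

£200,204.04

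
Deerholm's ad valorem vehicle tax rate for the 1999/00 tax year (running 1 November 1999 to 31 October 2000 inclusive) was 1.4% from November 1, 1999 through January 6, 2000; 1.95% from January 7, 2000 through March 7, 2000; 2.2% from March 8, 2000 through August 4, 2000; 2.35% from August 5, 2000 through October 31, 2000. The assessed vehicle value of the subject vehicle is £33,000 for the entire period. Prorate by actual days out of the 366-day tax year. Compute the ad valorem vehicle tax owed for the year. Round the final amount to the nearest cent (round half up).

November 1, 1999 – January 6, 2000: 67 days at 1.4% → £33,000 × 1.4% × 67/366 = £84.5738
January 7 – March 7, 2000: 61 days at 1.95% → £33,000 × 1.95% × 61/366 = £107.2500
March 8 – August 4, 2000: 150 days at 2.2% → £33,000 × 2.2% × 150/366 = £297.5410
August 5 – October 31, 2000: 88 days at 2.35% → £33,000 × 2.35% × 88/366 = £186.4590
Total = £675.8238

£675.82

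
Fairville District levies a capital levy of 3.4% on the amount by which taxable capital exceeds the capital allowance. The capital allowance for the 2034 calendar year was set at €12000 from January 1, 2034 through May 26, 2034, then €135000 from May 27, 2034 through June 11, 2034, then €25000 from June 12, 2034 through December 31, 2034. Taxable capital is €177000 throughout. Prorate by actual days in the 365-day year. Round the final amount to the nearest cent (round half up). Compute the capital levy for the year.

€5180.85

January 1 – May 26, 2034: 146 days, exemption €12000 → (€177000 − €12000) × 3.4% × 146/365 = €2244.0000
May 27 – June 11, 2034: 16 days, exemption €135000 → (€177000 − €135000) × 3.4% × 16/365 = €62.5973
June 12 – December 31, 2034: 203 days, exemption €25000 → (€177000 − €25000) × 3.4% × 203/365 = €2874.2575
Total = €5180.8548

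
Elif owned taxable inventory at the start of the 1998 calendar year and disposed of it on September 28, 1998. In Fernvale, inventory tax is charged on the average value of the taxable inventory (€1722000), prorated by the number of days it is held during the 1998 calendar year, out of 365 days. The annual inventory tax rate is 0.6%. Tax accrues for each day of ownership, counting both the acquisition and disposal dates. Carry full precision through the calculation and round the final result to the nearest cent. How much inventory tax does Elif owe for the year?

Days held (January 1 – September 28, 1998): 271 out of 365
Tax = €1722000 × 0.6% × 271/365 = €7671.1562

€7671.16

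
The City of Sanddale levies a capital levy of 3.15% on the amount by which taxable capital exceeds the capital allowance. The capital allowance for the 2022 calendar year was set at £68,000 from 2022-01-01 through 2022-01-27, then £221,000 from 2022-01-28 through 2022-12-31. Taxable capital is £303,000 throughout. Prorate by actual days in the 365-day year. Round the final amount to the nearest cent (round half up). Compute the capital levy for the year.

2022-01-01 to 2022-01-27: 27 days, exemption £68,000 → (£303,000 − £68,000) × 3.15% × 27/365 = £547.5822
2022-01-28 to 2022-12-31: 338 days, exemption £221,000 → (£303,000 − £221,000) × 3.15% × 338/365 = £2,391.9288
Total = £2,939.5110

£2,939.51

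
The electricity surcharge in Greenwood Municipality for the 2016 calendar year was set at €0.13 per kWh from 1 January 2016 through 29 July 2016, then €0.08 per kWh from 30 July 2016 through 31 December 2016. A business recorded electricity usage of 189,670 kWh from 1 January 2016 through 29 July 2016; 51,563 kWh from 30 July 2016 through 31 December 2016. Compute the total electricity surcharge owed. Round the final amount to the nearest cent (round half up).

€28,782.14

1 January – 29 July 2016: 189,670 kWh at €0.13/kWh → €24,657.10
30 July – 31 December 2016: 51,563 kWh at €0.08/kWh → €4,125.04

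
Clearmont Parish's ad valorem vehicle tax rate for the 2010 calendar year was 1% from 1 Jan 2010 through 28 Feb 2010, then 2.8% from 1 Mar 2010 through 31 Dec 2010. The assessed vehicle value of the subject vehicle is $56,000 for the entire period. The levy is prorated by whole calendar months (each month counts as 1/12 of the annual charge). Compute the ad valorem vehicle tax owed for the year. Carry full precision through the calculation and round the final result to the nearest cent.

$1,400.00

1 Jan – 28 Feb 2010: 2 months at 1% → $56,000 × 1% × 2/12 = $93.3333
1 Mar – 31 Dec 2010: 10 months at 2.8% → $56,000 × 2.8% × 10/12 = $1,306.6667
Total = $1,400.0000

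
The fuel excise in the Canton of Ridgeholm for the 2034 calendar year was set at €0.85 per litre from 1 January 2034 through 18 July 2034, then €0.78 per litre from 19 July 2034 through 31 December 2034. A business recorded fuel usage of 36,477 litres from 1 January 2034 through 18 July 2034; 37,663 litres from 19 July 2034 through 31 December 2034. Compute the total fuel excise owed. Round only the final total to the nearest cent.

1 January – 18 July 2034: 36,477 litres at €0.85/litre → €31,005.45
19 July – 31 December 2034: 37,663 litres at €0.78/litre → €29,377.14

€60,382.59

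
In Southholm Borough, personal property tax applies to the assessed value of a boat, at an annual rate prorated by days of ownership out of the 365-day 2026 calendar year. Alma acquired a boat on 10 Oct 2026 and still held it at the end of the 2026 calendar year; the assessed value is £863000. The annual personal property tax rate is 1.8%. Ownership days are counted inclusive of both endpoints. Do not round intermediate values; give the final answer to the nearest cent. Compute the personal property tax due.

Days held (10 Oct – 31 Dec 2026): 83 out of 365
Tax = £863000 × 1.8% × 83/365 = £3532.3890

£3532.39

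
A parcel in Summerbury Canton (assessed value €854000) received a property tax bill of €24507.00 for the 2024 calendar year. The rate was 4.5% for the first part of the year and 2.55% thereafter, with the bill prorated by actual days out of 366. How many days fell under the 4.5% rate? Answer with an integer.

Let d = days at the first rate; then 366 − d days at the second rate.
€854000 × [4.5%·d + 2.55%·(366−d)] / 366 = €24507.00
Solving gives d = 60, so the new rate took effect on 1 March 2024.

60 days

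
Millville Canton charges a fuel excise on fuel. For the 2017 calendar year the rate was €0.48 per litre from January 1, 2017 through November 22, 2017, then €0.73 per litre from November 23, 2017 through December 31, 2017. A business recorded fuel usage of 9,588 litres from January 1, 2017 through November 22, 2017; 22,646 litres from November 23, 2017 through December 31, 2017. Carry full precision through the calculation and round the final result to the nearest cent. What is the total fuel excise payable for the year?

€21,133.82

January 1 – November 22, 2017: 9,588 litres at €0.48/litre → €4,602.24
November 23 – December 31, 2017: 22,646 litres at €0.73/litre → €16,531.58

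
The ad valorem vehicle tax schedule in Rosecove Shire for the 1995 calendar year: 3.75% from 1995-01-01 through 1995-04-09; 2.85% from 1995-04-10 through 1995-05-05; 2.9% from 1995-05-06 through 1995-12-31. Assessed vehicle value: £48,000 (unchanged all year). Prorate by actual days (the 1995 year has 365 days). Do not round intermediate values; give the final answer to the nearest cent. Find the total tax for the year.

£1,500.95

1995-01-01 to 1995-04-09: 99 days at 3.75% → £48,000 × 3.75% × 99/365 = £488.2192
1995-04-10 to 1995-05-05: 26 days at 2.85% → £48,000 × 2.85% × 26/365 = £97.4466
1995-05-06 to 1995-12-31: 240 days at 2.9% → £48,000 × 2.9% × 240/365 = £915.2877
Total = £1,500.9534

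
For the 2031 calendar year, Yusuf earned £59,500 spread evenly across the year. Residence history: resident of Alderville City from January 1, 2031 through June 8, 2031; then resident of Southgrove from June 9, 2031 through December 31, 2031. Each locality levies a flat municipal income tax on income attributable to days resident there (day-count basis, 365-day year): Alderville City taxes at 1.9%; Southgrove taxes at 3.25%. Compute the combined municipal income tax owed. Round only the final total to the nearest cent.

Alderville City, January 1 – June 8, 2031: 159 days → £59,500 × 1.9% × 159/365 = £492.4644
Southgrove, June 9 – December 31, 2031: 206 days → £59,500 × 3.25% × 206/365 = £1,091.3767
Total = £1,583.8411

£1,583.84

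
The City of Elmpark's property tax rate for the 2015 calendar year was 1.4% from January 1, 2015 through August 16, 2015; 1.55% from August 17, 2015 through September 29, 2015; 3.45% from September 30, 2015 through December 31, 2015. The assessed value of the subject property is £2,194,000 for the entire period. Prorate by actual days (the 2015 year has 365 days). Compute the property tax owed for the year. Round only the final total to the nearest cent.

£42,572.62

January 1 – August 16, 2015: 228 days at 1.4% → £2,194,000 × 1.4% × 228/365 = £19,186.9808
August 17 – September 29, 2015: 44 days at 1.55% → £2,194,000 × 1.55% × 44/365 = £4,099.4740
September 30 – December 31, 2015: 93 days at 3.45% → £2,194,000 × 3.45% × 93/365 = £19,286.1616
Total = £42,572.6164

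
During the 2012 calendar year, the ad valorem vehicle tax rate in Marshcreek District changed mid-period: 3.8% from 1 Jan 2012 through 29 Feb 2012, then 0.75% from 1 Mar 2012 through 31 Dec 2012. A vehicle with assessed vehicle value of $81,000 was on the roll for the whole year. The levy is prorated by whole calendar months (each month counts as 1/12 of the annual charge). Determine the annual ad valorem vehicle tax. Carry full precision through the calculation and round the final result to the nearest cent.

$1,019.25

1 Jan – 29 Feb 2012: 2 months at 3.8% → $81,000 × 3.8% × 2/12 = $513.0000
1 Mar – 31 Dec 2012: 10 months at 0.75% → $81,000 × 0.75% × 10/12 = $506.2500
Total = $1,019.2500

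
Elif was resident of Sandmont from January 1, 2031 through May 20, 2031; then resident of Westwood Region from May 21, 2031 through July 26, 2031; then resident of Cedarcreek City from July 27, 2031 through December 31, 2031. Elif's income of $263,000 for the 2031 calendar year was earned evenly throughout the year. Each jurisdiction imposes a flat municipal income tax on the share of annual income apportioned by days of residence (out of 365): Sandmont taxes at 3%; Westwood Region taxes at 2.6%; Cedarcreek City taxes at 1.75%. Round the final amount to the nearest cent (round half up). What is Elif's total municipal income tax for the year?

$6,273.81

Sandmont, January 1 – May 20, 2031: 140 days → $263,000 × 3% × 140/365 = $3,026.3014
Westwood Region, May 21 – July 26, 2031: 67 days → $263,000 × 2.6% × 67/365 = $1,255.1945
Cedarcreek City, July 27 – December 31, 2031: 158 days → $263,000 × 1.75% × 158/365 = $1,992.3151
Total = $6,273.8110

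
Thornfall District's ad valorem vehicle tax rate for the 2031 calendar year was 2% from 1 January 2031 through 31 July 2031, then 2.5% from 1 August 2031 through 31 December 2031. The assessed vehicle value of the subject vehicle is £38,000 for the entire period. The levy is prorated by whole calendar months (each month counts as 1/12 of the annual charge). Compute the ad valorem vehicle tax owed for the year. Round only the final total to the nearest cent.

1 January – 31 July 2031: 7 months at 2% → £38,000 × 2% × 7/12 = £443.3333
1 August – 31 December 2031: 5 months at 2.5% → £38,000 × 2.5% × 5/12 = £395.8333
Total = £839.1667

£839.17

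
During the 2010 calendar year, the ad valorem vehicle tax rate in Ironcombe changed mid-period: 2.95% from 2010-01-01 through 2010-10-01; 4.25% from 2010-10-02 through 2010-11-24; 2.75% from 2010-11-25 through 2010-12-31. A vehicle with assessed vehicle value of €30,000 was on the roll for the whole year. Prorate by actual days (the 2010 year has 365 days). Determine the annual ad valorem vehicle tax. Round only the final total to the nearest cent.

2010-01-01 to 2010-10-01: 274 days at 2.95% → €30,000 × 2.95% × 274/365 = €664.3562
2010-10-02 to 2010-11-24: 54 days at 4.25% → €30,000 × 4.25% × 54/365 = €188.6301
2010-11-25 to 2010-12-31: 37 days at 2.75% → €30,000 × 2.75% × 37/365 = €83.6301
Total = €936.6164

€936.62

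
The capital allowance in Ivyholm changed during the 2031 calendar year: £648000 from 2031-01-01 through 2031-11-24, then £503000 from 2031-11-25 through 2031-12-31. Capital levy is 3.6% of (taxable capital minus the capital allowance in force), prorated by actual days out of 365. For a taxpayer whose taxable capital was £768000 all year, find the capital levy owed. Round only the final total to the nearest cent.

£4849.15

2031-01-01 to 2031-11-24: 328 days, exemption £648000 → (£768000 − £648000) × 3.6% × 328/365 = £3882.0822
2031-11-25 to 2031-12-31: 37 days, exemption £503000 → (£768000 − £503000) × 3.6% × 37/365 = £967.0685
Total = £4849.1507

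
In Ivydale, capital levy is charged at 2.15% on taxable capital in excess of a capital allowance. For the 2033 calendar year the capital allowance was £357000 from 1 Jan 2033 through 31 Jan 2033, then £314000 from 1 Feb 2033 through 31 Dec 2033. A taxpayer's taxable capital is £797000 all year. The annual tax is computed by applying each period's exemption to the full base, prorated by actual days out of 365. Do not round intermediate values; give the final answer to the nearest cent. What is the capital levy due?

£10305.98

1 Jan – 31 Jan 2033: 31 days, exemption £357000 → (£797000 − £357000) × 2.15% × 31/365 = £803.4521
1 Feb – 31 Dec 2033: 334 days, exemption £314000 → (£797000 − £314000) × 2.15% × 334/365 = £9502.5288
Total = £10305.9808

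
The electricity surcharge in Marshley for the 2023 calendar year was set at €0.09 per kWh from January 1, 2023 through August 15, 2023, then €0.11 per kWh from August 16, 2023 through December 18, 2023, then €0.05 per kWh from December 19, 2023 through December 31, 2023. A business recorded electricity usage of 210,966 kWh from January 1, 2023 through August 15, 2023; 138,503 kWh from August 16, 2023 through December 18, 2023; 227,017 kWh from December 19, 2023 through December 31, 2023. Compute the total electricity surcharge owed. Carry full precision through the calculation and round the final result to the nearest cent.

€45573.12

January 1 – August 15, 2023: 210,966 kWh at €0.09/kWh → €18986.94
August 16 – December 18, 2023: 138,503 kWh at €0.11/kWh → €15235.33
December 19 – December 31, 2023: 227,017 kWh at €0.05/kWh → €11350.85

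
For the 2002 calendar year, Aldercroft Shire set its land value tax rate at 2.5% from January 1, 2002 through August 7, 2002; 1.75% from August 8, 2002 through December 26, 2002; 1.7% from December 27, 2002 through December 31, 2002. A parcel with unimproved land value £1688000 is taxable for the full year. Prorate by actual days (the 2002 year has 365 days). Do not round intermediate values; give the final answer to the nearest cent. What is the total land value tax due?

£37124.44

January 1 – August 7, 2002: 219 days at 2.5% → £1688000 × 2.5% × 219/365 = £25320.0000
August 8 – December 26, 2002: 141 days at 1.75% → £1688000 × 1.75% × 141/365 = £11411.3425
December 27 – December 31, 2002: 5 days at 1.7% → £1688000 × 1.7% × 5/365 = £393.0959
Total = £37124.4384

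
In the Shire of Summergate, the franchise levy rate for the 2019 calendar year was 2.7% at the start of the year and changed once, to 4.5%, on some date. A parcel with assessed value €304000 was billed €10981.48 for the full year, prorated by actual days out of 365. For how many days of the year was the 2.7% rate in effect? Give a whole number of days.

Let d = days at the first rate; then 365 − d days at the second rate.
€304000 × [2.7%·d + 4.5%·(365−d)] / 365 = €10981.48
Solving gives d = 180, so the new rate took effect on June 30, 2019.

180 days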